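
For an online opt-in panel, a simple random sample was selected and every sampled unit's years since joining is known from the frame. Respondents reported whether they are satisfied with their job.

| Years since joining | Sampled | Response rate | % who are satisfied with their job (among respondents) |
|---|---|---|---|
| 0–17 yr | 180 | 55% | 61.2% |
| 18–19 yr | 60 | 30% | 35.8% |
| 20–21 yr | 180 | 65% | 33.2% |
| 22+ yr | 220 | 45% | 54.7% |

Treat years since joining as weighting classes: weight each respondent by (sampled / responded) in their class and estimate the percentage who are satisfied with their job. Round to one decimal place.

Each respondent's weight = sampled/responded in their class; summing within a class gives n_sampled, so:
  0–17 yr: 180 × 61.2 = 11,016
  18–19 yr: 60 × 35.8 = 2148
  20–21 yr: 180 × 33.2 = 5976
  22+ yr: 220 × 54.7 = 12,034
Adjusted estimate = 31,174 / 640 = 48.7094 → 48.7%.

48.7%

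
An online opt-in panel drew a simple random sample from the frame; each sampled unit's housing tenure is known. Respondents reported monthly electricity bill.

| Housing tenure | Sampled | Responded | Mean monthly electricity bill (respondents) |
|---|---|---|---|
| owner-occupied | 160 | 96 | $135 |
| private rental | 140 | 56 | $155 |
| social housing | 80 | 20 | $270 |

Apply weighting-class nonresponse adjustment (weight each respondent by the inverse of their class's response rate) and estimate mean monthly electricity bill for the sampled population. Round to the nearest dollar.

Response rates by class: owner-occupied 96/160 = 60%, private rental 56/140 = 40%, social housing 20/80 = 25%.
Weighting each respondent by the inverse class response rate inflates each class back to its sampled size, so the class weight is n_sampled:
  owner-occupied: 160 × 135 = 21,600
  private rental: 140 × 155 = 21,700
  social housing: 80 × 270 = 21,600
Adjusted estimate = 64,900 / 380 = 170.789 → $171.

$171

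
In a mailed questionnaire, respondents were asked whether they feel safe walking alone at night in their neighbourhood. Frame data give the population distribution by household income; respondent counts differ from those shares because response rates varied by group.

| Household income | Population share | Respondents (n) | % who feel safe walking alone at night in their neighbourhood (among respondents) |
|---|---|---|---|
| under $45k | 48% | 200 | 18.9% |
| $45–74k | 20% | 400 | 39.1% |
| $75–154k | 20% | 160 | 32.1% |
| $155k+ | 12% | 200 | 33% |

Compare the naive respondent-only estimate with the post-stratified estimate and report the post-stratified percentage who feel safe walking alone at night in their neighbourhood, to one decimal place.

27.3%

Naive respondent-only estimate (weights = respondent counts):
  (200/960)×18.9 + (400/960)×39.1 + (160/960)×32.1 + (200/960)×33 = 32.4542%
Post-stratifying to population shares instead:
  0.48×18.9 + 0.2×39.1 + 0.2×32.1 + 0.12×33 = 27.272%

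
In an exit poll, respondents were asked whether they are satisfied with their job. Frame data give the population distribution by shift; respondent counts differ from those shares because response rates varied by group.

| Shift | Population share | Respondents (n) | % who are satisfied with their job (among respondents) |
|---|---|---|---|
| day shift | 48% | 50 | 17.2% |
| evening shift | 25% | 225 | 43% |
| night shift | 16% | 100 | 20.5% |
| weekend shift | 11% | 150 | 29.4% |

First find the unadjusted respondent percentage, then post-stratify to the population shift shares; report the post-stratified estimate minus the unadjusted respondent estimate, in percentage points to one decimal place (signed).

Naive respondent-only estimate (weights = respondent counts):
  (50/525)×17.2 + (225/525)×43 + (100/525)×20.5 + (150/525)×29.4 = 32.3714%
Reweighting by population shift shares:
  0.48×17.2 + 0.25×43 + 0.16×20.5 + 0.11×29.4 = 25.52%
Difference = 25.52 − 32.3714 = -6.8514 pp.

-6.9 percentage points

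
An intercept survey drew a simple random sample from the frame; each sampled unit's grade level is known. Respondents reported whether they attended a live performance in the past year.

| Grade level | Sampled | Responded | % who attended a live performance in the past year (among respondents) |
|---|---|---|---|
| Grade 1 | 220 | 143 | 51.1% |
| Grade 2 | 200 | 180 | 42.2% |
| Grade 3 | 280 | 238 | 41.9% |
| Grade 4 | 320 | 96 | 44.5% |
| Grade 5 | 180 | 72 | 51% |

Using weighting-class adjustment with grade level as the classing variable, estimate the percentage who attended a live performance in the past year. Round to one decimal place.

Response rates by class: Grade 1 143/220 = 65%, Grade 2 180/200 = 90%, Grade 3 238/280 = 85%, Grade 4 96/320 = 30%, Grade 5 72/180 = 40%.
Weighting each respondent by the inverse class response rate inflates each class back to its sampled size, so the class weight is n_sampled:
  Grade 1: 220 × 51.1 = 11,242
  Grade 2: 200 × 42.2 = 8440
  Grade 3: 280 × 41.9 = 11,732
  Grade 4: 320 × 44.5 = 14,240
  Grade 5: 180 × 51 = 9180
Adjusted estimate = 54,834 / 1,200 = 45.695 → 45.7%.

45.7%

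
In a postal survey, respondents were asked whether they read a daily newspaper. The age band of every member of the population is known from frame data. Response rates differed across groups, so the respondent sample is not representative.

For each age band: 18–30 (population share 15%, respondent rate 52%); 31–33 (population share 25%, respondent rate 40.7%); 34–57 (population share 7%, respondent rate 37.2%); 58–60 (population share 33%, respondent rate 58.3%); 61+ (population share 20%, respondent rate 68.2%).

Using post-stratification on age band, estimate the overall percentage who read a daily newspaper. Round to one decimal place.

Each cell contributes population-share × respondent value:
  18–30: 0.15 × 52 = 7.8
  31–33: 0.25 × 40.7 = 10.175
  34–57: 0.07 × 37.2 = 2.604
  58–60: 0.33 × 58.3 = 19.239
  61+: 0.2 × 68.2 = 13.64
Post-stratified estimate = 53.458 → 53.5%.

53.5%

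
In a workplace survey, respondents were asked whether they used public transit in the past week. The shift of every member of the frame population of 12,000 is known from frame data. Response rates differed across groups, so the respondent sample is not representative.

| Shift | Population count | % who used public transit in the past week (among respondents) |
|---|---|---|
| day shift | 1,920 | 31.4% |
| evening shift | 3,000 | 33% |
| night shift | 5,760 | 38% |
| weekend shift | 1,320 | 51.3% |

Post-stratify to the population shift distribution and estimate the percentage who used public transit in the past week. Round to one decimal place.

37.2%

Reweight to the known shift distribution:
  day shift: (1,920/12,000) × 31.4 = 5.024
  evening shift: (3,000/12,000) × 33 = 8.25
  night shift: (5,760/12,000) × 38 = 18.24
  weekend shift: (1,320/12,000) × 51.3 = 5.643
Post-stratified estimate = 37.157 → 37.2%.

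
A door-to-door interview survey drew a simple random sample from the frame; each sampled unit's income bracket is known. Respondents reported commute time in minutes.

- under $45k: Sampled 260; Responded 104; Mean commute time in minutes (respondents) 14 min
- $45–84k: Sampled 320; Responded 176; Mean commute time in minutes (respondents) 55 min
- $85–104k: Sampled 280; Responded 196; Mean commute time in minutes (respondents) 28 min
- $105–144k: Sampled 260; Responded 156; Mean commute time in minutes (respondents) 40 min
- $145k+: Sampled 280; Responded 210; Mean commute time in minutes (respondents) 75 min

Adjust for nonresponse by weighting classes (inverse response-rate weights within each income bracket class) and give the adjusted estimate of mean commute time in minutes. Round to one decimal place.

Class response rates: under $45k 104/260 = 40%, $45–84k 176/320 = 55%, $85–104k 196/280 = 70%, $105–144k 156/260 = 60%, $145k+ 210/280 = 75%.
Inverse-response-rate weighting restores each class to its sampled count, so class totals weight by n_sampled:
  under $45k: 260 × 14 = 3640
  $45–84k: 320 × 55 = 17,600
  $85–104k: 280 × 28 = 7840
  $105–144k: 260 × 40 = 10,400
  $145k+: 280 × 75 = 21,000
Adjusted estimate = 60,480 / 1,400 = 43.2 → 43.2.

43.2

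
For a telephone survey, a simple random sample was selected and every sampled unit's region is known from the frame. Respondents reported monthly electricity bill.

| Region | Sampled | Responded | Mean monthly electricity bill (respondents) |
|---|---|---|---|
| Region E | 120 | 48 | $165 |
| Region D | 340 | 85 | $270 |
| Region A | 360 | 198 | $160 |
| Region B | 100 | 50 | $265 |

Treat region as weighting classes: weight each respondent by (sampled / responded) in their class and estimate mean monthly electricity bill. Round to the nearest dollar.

Response rates by class: Region E 48/120 = 40%, Region D 85/340 = 25%, Region A 198/360 = 55%, Region B 50/100 = 50%.
Weighting each respondent by the inverse class response rate inflates each class back to its sampled size, so the class weight is n_sampled:
  Region E: 120 × 165 = 19,800
  Region D: 340 × 270 = 91,800
  Region A: 360 × 160 = 57,600
  Region B: 100 × 265 = 26,500
Adjusted estimate = 195,700 / 920 = 212.717 → $213.

$213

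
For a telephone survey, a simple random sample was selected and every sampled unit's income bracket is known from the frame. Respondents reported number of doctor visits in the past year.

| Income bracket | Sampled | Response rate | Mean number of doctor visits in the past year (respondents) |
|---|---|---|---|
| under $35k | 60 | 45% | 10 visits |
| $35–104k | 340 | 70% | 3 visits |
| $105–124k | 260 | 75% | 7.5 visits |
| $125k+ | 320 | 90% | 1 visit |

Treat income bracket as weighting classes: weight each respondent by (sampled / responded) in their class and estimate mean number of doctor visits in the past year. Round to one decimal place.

4.0

Weighting each respondent by the inverse class response rate inflates each class back to its sampled size, so the class weight is n_sampled:
  under $35k: 60 × 10 = 600
  $35–104k: 340 × 3 = 1020
  $105–124k: 260 × 7.5 = 1950
  $125k+: 320 × 1 = 320
Adjusted estimate = 3890 / 980 = 3.96939 → 4.0.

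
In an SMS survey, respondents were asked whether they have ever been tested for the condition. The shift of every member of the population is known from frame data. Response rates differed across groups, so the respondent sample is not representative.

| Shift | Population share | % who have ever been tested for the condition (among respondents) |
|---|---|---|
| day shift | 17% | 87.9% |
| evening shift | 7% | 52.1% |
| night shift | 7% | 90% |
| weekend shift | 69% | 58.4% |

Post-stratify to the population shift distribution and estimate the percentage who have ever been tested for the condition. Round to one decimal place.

Each cell contributes population-share × respondent value:
  day shift: 0.17 × 87.9 = 14.943
  evening shift: 0.07 × 52.1 = 3.647
  night shift: 0.07 × 90 = 6.3
  weekend shift: 0.69 × 58.4 = 40.296
Post-stratified estimate = 65.186 → 65.2%.

65.2%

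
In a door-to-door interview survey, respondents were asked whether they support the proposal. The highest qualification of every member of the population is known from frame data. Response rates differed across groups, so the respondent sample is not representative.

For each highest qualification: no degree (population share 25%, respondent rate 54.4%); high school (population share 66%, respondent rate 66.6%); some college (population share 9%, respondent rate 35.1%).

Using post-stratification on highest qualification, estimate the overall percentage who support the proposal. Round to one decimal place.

60.7%

Reweight to the known highest qualification distribution:
  no degree: 0.25 × 54.4 = 13.6
  high school: 0.66 × 66.6 = 43.956
  some college: 0.09 × 35.1 = 3.159
Post-stratified estimate = 60.715 → 60.7%.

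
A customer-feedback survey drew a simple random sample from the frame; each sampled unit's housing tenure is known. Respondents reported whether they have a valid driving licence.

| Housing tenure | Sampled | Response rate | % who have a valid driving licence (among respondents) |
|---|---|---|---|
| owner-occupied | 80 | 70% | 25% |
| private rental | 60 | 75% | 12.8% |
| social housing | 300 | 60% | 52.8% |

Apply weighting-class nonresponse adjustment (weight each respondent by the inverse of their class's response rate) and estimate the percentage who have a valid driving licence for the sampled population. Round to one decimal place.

With weight = n_sampled/n_responded per class, the weighted class total is n_sampled:
  owner-occupied: 80 × 25 = 2000
  private rental: 60 × 12.8 = 768
  social housing: 300 × 52.8 = 15,840
Adjusted estimate = 18,608 / 440 = 42.2909 → 42.3%.

42.3%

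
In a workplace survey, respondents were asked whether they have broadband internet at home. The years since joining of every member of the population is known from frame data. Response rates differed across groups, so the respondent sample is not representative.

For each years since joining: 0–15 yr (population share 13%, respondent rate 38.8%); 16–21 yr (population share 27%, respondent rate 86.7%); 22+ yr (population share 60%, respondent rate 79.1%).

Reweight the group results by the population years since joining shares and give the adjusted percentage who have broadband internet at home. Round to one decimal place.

75.9%

Each cell contributes population-share × respondent value:
  0–15 yr: 0.13 × 38.8 = 5.044
  16–21 yr: 0.27 × 86.7 = 23.409
  22+ yr: 0.6 × 79.1 = 47.46
Post-stratified estimate = 75.913 → 75.9%.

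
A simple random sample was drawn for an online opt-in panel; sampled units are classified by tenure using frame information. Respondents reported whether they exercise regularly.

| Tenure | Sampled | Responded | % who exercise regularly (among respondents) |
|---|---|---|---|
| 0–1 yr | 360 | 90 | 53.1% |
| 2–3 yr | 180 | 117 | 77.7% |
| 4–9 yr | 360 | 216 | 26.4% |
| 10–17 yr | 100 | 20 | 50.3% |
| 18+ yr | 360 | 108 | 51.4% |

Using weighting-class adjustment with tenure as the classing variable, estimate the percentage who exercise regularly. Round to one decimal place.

Response rates by class: 0–1 yr 90/360 = 25%, 2–3 yr 117/180 = 65%, 4–9 yr 216/360 = 60%, 10–17 yr 20/100 = 20%, 18+ yr 108/360 = 30%.
Inverse-response-rate weighting restores each class to its sampled count, so class totals weight by n_sampled:
  0–1 yr: 360 × 53.1 = 19,116
  2–3 yr: 180 × 77.7 = 13,986
  4–9 yr: 360 × 26.4 = 9504
  10–17 yr: 100 × 50.3 = 5030
  18+ yr: 360 × 51.4 = 18,504
Adjusted estimate = 66,140 / 1,360 = 48.6324 → 48.6%.

48.6%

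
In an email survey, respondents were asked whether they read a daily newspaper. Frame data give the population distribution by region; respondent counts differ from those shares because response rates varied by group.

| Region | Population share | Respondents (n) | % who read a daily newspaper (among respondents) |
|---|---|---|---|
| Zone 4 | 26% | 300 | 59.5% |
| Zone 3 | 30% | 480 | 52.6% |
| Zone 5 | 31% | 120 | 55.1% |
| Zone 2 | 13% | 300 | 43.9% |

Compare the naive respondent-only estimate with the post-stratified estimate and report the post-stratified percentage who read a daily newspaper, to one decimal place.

54.0%

Naive respondent-only estimate (weights = respondent counts):
  (300/1200)×59.5 + (480/1200)×52.6 + (120/1200)×55.1 + (300/1200)×43.9 = 52.4%
Post-stratified estimate weights by population shares:
  0.26×59.5 + 0.3×52.6 + 0.31×55.1 + 0.13×43.9 = 54.038%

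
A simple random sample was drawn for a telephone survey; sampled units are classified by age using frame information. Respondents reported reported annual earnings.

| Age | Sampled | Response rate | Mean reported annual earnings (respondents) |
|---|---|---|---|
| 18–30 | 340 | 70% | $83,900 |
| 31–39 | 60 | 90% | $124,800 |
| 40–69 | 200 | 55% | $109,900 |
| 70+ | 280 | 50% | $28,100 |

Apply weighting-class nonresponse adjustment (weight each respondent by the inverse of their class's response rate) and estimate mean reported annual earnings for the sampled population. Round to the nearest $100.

Weighting each respondent by the inverse class response rate inflates each class back to its sampled size, so the class weight is n_sampled:
  18–30: 340 × 83,900 = 28,526,000
  31–39: 60 × 124,800 = 7,488,000
  40–69: 200 × 109,900 = 21,980,000
  70+: 280 × 28,100 = 7,868,000
Adjusted estimate = 65,862,000 / 880 = 74843.2 → $74,800.

$74,800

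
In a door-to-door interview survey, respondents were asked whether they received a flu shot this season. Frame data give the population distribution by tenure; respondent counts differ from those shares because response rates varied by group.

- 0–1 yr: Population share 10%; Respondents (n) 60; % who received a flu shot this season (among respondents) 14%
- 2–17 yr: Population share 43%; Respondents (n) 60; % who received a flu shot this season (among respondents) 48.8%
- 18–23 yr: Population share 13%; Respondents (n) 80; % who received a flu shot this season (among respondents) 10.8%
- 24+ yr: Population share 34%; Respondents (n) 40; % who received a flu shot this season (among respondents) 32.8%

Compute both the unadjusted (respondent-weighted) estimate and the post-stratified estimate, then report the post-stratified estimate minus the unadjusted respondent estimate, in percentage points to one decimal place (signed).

Naive respondent-only estimate (weights = respondent counts):
  (60/240)×14 + (60/240)×48.8 + (80/240)×10.8 + (40/240)×32.8 = 24.7667%
Reweighting by population tenure shares:
  0.1×14 + 0.43×48.8 + 0.13×10.8 + 0.34×32.8 = 34.94%
Difference = 34.94 − 24.7667 = 10.1733 pp.

+10.2 percentage points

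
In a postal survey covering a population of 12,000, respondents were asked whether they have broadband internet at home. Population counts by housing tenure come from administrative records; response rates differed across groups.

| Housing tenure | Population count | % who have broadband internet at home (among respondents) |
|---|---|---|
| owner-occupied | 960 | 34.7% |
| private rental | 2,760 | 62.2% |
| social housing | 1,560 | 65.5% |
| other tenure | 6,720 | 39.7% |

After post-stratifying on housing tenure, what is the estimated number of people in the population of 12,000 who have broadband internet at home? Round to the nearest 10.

Estimated count per cell = population count × respondent percentage:
  owner-occupied: 960 × 34.7% = 333.12
  private rental: 2,760 × 62.2% = 1716.72
  social housing: 1,560 × 65.5% = 1021.8
  other tenure: 6,720 × 39.7% = 2667.84
Estimated total = 5739.48 → 5,740.

5,740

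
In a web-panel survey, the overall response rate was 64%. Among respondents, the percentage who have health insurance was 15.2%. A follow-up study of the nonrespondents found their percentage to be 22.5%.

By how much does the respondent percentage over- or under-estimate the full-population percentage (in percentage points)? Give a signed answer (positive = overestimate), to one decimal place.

-2.6 percentage points

Nonresponse fraction = 1 − 0.64 = 0.36.
Bias = (nonresponse fraction) × (respondent percentage − nonrespondent percentage)
     = 0.36 × (15.2 − 22.5) = 0.36 × -7.3 = -2.628.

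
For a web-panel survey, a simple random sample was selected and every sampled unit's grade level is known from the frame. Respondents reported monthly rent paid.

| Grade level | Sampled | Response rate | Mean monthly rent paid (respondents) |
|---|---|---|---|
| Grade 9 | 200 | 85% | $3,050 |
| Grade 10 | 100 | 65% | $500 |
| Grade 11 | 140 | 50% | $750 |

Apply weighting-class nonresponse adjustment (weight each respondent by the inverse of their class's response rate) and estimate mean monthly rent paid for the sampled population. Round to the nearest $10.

$1,740

Inverse-response-rate weighting restores each class to its sampled count, so class totals weight by n_sampled:
  Grade 9: 200 × 3050 = 610,000
  Grade 10: 100 × 500 = 50,000
  Grade 11: 140 × 750 = 105,000
Adjusted estimate = 765,000 / 440 = 1738.64 → $1,740.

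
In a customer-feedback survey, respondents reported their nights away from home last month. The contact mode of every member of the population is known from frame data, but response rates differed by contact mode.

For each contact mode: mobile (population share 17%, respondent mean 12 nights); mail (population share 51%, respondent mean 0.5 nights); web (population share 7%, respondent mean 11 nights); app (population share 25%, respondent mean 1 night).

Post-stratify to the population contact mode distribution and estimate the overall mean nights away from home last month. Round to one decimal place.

3.3

Post-stratification weights by population share, not respondent share:
  mobile: 0.17 × 12 = 2.04
  mail: 0.51 × 0.5 = 0.255
  web: 0.07 × 11 = 0.77
  app: 0.25 × 1 = 0.25
Post-stratified estimate = 3.315 → 3.3.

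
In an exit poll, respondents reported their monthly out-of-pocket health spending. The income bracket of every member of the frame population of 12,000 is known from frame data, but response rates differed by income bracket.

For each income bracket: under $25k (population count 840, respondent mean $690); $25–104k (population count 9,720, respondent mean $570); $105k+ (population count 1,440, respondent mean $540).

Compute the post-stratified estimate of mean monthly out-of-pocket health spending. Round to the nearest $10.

$570

Each cell contributes population-share × respondent value:
  under $25k: (840/12,000) × 690 = 48.3
  $25–104k: (9,720/12,000) × 570 = 461.7
  $105k+: (1,440/12,000) × 540 = 64.8
Post-stratified estimate = 574.8 → $570.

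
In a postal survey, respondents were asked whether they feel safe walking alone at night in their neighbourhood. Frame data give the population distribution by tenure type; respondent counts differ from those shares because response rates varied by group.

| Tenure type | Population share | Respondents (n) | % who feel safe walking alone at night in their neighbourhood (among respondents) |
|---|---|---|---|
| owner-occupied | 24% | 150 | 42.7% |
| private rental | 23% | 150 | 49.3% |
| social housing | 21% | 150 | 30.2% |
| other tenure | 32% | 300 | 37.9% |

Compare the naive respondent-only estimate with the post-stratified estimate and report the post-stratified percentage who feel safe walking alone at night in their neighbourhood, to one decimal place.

40.1%

Unadjusted (pooled respondent) estimate weights by respondent counts:
  (150/750)×42.7 + (150/750)×49.3 + (150/750)×30.2 + (300/750)×37.9 = 39.6%
Reweighting by population tenure type shares:
  0.24×42.7 + 0.23×49.3 + 0.21×30.2 + 0.32×37.9 = 40.057%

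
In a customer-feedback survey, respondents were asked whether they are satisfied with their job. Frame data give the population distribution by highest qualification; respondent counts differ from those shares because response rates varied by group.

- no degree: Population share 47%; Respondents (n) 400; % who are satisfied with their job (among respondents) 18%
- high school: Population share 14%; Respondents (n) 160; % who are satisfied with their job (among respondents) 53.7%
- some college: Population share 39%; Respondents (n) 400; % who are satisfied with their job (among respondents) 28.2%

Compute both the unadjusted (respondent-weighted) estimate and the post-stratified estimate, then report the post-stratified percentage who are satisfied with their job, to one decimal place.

Naive respondent-only estimate (weights = respondent counts):
  (400/960)×18 + (160/960)×53.7 + (400/960)×28.2 = 28.2%
Reweighting by population highest qualification shares:
  0.47×18 + 0.14×53.7 + 0.39×28.2 = 26.976%

27.0%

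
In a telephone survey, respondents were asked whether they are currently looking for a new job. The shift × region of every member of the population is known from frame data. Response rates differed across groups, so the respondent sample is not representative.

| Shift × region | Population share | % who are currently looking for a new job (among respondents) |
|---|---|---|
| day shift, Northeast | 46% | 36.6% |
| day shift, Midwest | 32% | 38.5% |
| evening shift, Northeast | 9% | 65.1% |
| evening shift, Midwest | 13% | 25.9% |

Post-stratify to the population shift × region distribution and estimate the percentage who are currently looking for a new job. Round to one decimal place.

Weight each group's respondent value by its population share:
  day shift, Northeast: 0.46 × 36.6 = 16.836
  day shift, Midwest: 0.32 × 38.5 = 12.32
  evening shift, Northeast: 0.09 × 65.1 = 5.859
  evening shift, Midwest: 0.13 × 25.9 = 3.367
Post-stratified estimate = 38.382 → 38.4%.

38.4%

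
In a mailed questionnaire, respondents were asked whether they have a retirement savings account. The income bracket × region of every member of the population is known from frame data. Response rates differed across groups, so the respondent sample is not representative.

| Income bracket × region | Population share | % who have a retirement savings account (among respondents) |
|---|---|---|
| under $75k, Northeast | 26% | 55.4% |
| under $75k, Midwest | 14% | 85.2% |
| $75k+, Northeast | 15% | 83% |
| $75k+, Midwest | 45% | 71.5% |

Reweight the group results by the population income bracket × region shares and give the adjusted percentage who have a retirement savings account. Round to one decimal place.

71.0%

Each cell contributes population-share × respondent value:
  under $75k, Northeast: 0.26 × 55.4 = 14.404
  under $75k, Midwest: 0.14 × 85.2 = 11.928
  $75k+, Northeast: 0.15 × 83 = 12.45
  $75k+, Midwest: 0.45 × 71.5 = 32.175
Post-stratified estimate = 70.957 → 71.0%.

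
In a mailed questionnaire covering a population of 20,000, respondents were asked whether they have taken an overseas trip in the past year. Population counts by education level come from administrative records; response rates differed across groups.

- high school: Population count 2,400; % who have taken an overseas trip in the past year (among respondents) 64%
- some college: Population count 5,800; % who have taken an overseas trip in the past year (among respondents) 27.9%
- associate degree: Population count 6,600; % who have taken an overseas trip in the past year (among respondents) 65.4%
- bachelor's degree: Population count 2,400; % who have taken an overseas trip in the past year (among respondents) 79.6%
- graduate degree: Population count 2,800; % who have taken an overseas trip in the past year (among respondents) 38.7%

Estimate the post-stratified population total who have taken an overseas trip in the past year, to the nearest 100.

Each cell contributes its population count × the respondent rate:
  high school: 2,400 × 64% = 1536
  some college: 5,800 × 27.9% = 1618.2
  associate degree: 6,600 × 65.4% = 4316.4
  bachelor's degree: 2,400 × 79.6% = 1910.4
  graduate degree: 2,800 × 38.7% = 1083.6
Estimated total = 10464.6 → 10,500.

10,500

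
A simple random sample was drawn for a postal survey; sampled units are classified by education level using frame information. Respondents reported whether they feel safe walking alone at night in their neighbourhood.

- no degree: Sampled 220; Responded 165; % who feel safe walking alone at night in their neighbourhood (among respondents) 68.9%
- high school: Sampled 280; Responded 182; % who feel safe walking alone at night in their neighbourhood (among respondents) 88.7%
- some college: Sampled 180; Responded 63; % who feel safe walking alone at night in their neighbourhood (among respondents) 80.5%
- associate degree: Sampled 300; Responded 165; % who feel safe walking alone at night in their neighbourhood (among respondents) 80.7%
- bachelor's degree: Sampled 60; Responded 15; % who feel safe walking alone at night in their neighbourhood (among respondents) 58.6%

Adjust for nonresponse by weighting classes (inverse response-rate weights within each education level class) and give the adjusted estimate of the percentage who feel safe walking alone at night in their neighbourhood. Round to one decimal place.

Class response rates: no degree 165/220 = 75%, high school 182/280 = 65%, some college 63/180 = 35%, associate degree 165/300 = 55%, bachelor's degree 15/60 = 25%.
Each respondent's weight = sampled/responded in their class; summing within a class gives n_sampled, so:
  no degree: 220 × 68.9 = 15158
  high school: 280 × 88.7 = 24,836
  some college: 180 × 80.5 = 14,490
  associate degree: 300 × 80.7 = 24,210
  bachelor's degree: 60 × 58.6 = 3516
Adjusted estimate = 82,210 / 1,040 = 79.0481 → 79.0%.

79.0%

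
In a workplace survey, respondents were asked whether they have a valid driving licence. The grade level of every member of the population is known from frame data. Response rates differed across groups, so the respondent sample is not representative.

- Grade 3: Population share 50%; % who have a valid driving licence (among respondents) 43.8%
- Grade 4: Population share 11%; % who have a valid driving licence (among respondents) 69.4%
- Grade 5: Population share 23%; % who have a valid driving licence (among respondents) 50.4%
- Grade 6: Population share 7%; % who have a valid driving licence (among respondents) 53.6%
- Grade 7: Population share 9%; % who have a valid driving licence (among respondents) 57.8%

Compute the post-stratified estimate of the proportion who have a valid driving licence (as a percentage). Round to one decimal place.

Each cell contributes population-share × respondent value:
  Grade 3: 0.5 × 43.8 = 21.9
  Grade 4: 0.11 × 69.4 = 7.634
  Grade 5: 0.23 × 50.4 = 11.592
  Grade 6: 0.07 × 53.6 = 3.752
  Grade 7: 0.09 × 57.8 = 5.202
Post-stratified estimate = 50.08 → 50.1%.

50.1%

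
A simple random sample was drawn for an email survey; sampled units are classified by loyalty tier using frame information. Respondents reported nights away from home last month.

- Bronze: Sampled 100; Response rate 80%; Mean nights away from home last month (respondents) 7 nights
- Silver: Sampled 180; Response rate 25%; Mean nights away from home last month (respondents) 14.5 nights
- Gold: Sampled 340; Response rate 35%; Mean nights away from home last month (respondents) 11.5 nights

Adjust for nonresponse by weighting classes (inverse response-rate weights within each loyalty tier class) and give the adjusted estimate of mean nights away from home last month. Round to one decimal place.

Weighting each respondent by the inverse class response rate inflates each class back to its sampled size, so the class weight is n_sampled:
  Bronze: 100 × 7 = 700
  Silver: 180 × 14.5 = 2610
  Gold: 340 × 11.5 = 3910
Adjusted estimate = 7220 / 620 = 11.6452 → 11.6.

11.6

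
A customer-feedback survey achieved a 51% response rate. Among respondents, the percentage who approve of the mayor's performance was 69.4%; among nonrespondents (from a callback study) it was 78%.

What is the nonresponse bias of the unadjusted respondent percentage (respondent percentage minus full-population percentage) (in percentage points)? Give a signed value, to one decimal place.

Nonresponse fraction = 1 − 0.51 = 0.49.
Bias = (nonresponse fraction) × (respondent percentage − nonrespondent percentage)
     = 0.49 × (69.4 − 78) = 0.49 × -8.6 = -4.214.

-4.2 percentage points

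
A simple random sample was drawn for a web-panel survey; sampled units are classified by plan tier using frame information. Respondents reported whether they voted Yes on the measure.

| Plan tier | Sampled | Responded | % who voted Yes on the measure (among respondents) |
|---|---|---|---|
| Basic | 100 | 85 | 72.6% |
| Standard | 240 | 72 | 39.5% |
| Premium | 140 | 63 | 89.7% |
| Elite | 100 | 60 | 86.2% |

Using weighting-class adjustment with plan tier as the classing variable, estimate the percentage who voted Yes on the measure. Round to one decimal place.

Class response rates: Basic 85/100 = 85%, Standard 72/240 = 30%, Premium 63/140 = 45%, Elite 60/100 = 60%.
With weight = n_sampled/n_responded per class, the weighted class total is n_sampled:
  Basic: 100 × 72.6 = 7260
  Standard: 240 × 39.5 = 9480
  Premium: 140 × 89.7 = 12,558
  Elite: 100 × 86.2 = 8620
Adjusted estimate = 37,918 / 580 = 65.3759 → 65.4%.

65.4%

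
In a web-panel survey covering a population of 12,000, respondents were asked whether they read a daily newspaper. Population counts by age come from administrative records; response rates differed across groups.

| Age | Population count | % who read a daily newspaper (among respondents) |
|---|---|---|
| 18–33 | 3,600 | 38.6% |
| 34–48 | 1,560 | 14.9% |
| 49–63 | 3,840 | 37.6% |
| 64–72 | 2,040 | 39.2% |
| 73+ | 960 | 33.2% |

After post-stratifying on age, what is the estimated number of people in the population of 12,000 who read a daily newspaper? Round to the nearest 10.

4,180

Each cell contributes its population count × the respondent rate:
  18–33: 3,600 × 38.6% = 1389.6
  34–48: 1,560 × 14.9% = 232.44
  49–63: 3,840 × 37.6% = 1443.84
  64–72: 2,040 × 39.2% = 799.68
  73+: 960 × 33.2% = 318.72
Estimated total = 4184.28 → 4,180.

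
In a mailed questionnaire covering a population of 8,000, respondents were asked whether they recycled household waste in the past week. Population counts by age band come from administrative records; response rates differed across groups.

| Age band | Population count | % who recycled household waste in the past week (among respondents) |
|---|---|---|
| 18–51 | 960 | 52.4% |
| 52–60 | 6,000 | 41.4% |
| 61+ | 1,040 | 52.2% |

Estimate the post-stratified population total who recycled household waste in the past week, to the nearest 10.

3,530

Apply each group's respondent rate to its population count:
  18–51: 960 × 52.4% = 503.04
  52–60: 6,000 × 41.4% = 2484
  61+: 1,040 × 52.2% = 542.88
Estimated total = 3529.92 → 3,530.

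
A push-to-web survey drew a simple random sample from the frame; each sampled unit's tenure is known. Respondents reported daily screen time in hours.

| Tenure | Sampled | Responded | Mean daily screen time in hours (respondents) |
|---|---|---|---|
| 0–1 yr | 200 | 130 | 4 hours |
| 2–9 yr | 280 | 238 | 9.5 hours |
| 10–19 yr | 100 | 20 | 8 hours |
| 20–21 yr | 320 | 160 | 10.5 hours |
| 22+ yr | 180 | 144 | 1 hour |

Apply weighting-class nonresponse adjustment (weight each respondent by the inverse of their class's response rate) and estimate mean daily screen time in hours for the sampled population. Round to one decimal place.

Response rates by class: 0–1 yr 130/200 = 65%, 2–9 yr 238/280 = 85%, 10–19 yr 20/100 = 20%, 20–21 yr 160/320 = 50%, 22+ yr 144/180 = 80%.
With weight = n_sampled/n_responded per class, the weighted class total is n_sampled:
  0–1 yr: 200 × 4 = 800
  2–9 yr: 280 × 9.5 = 2660
  10–19 yr: 100 × 8 = 800
  20–21 yr: 320 × 10.5 = 3360
  22+ yr: 180 × 1 = 180
Adjusted estimate = 7800 / 1,080 = 7.22222 → 7.2.

7.2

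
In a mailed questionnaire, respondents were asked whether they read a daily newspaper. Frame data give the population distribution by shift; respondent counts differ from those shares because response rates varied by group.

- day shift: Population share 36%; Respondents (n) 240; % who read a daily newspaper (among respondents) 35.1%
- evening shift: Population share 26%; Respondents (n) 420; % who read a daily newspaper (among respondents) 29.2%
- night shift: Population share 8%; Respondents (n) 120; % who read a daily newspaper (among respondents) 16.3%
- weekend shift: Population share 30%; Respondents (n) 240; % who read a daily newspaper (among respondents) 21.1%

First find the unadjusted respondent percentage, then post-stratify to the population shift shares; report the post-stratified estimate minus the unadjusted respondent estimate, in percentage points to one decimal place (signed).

Unadjusted (pooled respondent) estimate weights by respondent counts:
  (240/1020)×35.1 + (420/1020)×29.2 + (120/1020)×16.3 + (240/1020)×21.1 = 27.1647%
Post-stratified estimate weights by population shares:
  0.36×35.1 + 0.26×29.2 + 0.08×16.3 + 0.3×21.1 = 27.862%
Difference = 27.862 − 27.1647 = 0.6973 pp.

+0.7 percentage points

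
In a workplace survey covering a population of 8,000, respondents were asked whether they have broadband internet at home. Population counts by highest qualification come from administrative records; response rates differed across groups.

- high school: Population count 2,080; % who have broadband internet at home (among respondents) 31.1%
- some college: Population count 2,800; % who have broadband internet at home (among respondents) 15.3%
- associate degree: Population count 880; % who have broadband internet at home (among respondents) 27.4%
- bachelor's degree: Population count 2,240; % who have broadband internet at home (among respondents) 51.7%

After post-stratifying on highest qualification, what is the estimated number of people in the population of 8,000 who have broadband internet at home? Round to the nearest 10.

Estimated count per cell = population count × respondent percentage:
  high school: 2,080 × 31.1% = 646.88
  some college: 2,800 × 15.3% = 428.4
  associate degree: 880 × 27.4% = 241.12
  bachelor's degree: 2,240 × 51.7% = 1158.08
Estimated total = 2474.48 → 2,470.

2,470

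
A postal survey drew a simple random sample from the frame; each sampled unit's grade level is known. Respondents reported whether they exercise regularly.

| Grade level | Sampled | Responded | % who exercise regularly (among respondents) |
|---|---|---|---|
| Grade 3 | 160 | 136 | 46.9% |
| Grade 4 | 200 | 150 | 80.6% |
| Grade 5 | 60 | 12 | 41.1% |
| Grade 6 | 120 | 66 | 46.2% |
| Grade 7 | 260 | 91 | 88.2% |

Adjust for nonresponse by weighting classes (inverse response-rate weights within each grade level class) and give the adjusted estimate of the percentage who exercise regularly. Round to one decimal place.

Response rates by class: Grade 3 136/160 = 85%, Grade 4 150/200 = 75%, Grade 5 12/60 = 20%, Grade 6 66/120 = 55%, Grade 7 91/260 = 35%.
Inverse-response-rate weighting restores each class to its sampled count, so class totals weight by n_sampled:
  Grade 3: 160 × 46.9 = 7504
  Grade 4: 200 × 80.6 = 16120
  Grade 5: 60 × 41.1 = 2466
  Grade 6: 120 × 46.2 = 5544
  Grade 7: 260 × 88.2 = 22,932
Adjusted estimate = 54,566 / 800 = 68.2075 → 68.2%.

68.2%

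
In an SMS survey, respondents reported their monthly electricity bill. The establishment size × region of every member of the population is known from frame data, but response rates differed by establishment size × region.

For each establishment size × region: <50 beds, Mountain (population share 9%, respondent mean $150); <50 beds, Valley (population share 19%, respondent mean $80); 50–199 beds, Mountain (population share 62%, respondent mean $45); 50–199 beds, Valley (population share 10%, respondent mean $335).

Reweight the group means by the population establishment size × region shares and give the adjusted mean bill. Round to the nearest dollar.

$90

Post-stratification weights by population share, not respondent share:
  <50 beds, Mountain: 0.09 × 150 = 13.5
  <50 beds, Valley: 0.19 × 80 = 15.2
  50–199 beds, Mountain: 0.62 × 45 = 27.9
  50–199 beds, Valley: 0.1 × 335 = 33.5
Post-stratified estimate = 90.1 → $90.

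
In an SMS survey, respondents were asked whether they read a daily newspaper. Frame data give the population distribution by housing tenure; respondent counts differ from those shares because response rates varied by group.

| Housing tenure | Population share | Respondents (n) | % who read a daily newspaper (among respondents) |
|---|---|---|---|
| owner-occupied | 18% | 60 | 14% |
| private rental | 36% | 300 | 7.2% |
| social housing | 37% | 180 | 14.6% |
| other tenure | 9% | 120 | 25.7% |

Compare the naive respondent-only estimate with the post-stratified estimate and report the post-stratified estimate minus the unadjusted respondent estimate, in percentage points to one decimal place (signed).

-0.4 percentage points

Without adjustment, the pooled respondent share is:
  (60/660)×14 + (300/660)×7.2 + (180/660)×14.6 + (120/660)×25.7 = 13.2%
Reweighting by population housing tenure shares:
  0.18×14 + 0.36×7.2 + 0.37×14.6 + 0.09×25.7 = 12.827%
Difference = 12.827 − 13.2 = -0.373 pp.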